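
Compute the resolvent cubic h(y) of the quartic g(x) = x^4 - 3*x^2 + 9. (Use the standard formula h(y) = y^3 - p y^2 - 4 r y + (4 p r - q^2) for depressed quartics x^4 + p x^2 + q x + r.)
h(y) = y^3 + 3*y^2 - 36*y - 108

Identify coefficients: p = -3, q = 0, r = 9.
Plug into h(y) = y^3 - p y^2 - 4 r y + (4 p r - q^2):
  h(y) = y^3 - (-3) y^2 - 4*(9) y + (4*(-3)*(9) - (0)^2)
       = y^3 + (3) y^2 + (-36) y + (-108).
Simplifying: h(y) = y^3 + 3*y^2 - 36*y - 108.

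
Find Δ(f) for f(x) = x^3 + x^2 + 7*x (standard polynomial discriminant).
Δ = -1323

For x^3 + a x^2 + b x + c the discriminant is Δ = 18 a b c - 4 a^3 c + a^2 b^2 - 4 b^3 - 27 c^2.
Plug a = 1, b = 7, c = 0:
  18*(1)*(7)*(0) - 4*(1)^3*(0) + (1)^2*(7)^2 - 4*(7)^3 - 27*(0)^2
  = 0 + (0) + 49 + (-1372) + (0)
  = -1323.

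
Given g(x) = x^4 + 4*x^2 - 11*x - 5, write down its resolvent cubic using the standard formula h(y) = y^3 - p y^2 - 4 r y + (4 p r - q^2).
h(y) = y^3 - 4*y^2 + 20*y - 201

Identify coefficients: p = 4, q = -11, r = -5.
Plug into h(y) = y^3 - p y^2 - 4 r y + (4 p r - q^2):
  h(y) = y^3 - (4) y^2 - 4*(-5) y + (4*(4)*(-5) - (-11)^2)
       = y^3 + (-4) y^2 + (20) y + (-201).
Simplifying: h(y) = y^3 - 4*y^2 + 20*y - 201.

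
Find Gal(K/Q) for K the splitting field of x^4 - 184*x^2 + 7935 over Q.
Gal(K/Q) = V_4 (Klein four-group, Z/2Z × Z/2Z)

f factors as (x^2 - 115)(x^2 - 69), so the splitting field is K = Q(sqrt(115), sqrt(69)). The elements 115, 69, 7935 are all non-squares in Q, so sqrt(115) and sqrt(69) generate independent quadratic extensions. Thus [K:Q] = 4 and Gal(K/Q) is generated by the two order-2 automorphisms sqrt(115) ↦ -sqrt(115) and sqrt(69) ↦ -sqrt(69), giving V_4.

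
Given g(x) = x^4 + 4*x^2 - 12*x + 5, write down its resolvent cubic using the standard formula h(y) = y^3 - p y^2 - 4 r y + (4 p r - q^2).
h(y) = y^3 - 4*y^2 - 20*y - 64

Identify coefficients: p = 4, q = -12, r = 5.
Plug into h(y) = y^3 - p y^2 - 4 r y + (4 p r - q^2):
  h(y) = y^3 - (4) y^2 - 4*(5) y + (4*(4)*(5) - (-12)^2)
       = y^3 + (-4) y^2 + (-20) y + (-64).
Simplifying: h(y) = y^3 - 4*y^2 - 20*y - 64.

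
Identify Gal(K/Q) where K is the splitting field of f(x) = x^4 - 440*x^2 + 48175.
Gal(K/Q) = V_4 (Klein four-group, Z/2Z × Z/2Z)

f factors as (x^2 - 205)(x^2 - 235), so the splitting field is K = Q(sqrt(205), sqrt(235)). The elements 205, 235, 48175 are all non-squares in Q, so sqrt(205) and sqrt(235) generate independent quadratic extensions. Thus [K:Q] = 4 and Gal(K/Q) is generated by the two order-2 automorphisms sqrt(205) ↦ -sqrt(205) and sqrt(235) ↦ -sqrt(235), giving V_4.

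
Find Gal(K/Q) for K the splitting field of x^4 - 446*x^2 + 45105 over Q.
Gal(K/Q) = V_4 (Klein four-group, Z/2Z × Z/2Z)

f factors as (x^2 - 291)(x^2 - 155), so the splitting field is K = Q(sqrt(291), sqrt(155)). The elements 291, 155, 45105 are all non-squares in Q, so sqrt(291) and sqrt(155) generate independent quadratic extensions. Thus [K:Q] = 4 and Gal(K/Q) is generated by the two order-2 automorphisms sqrt(291) ↦ -sqrt(291) and sqrt(155) ↦ -sqrt(155), giving V_4.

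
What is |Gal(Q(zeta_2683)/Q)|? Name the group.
|Gal(Q(zeta_2683)/Q)| = phi(2683) = 2682; group ≅ (Z/2683Z)^* ≅ Z/2682Z

The n-th cyclotomic polynomial Φ_2683(x) is the minimal polynomial of zeta_2683 over Q and has degree phi(2683) = 2682. So Q(zeta_2683) is a degree-2682 Galois extension with Galois group (Z/2683Z)^*. (Z/2683Z)^* is cyclic since 2683 is an odd prime power (or 4). Hence Gal(Q(zeta_2683)/Q) ≅ Z/2682Z.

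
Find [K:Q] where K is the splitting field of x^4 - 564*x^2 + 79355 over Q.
[K:Q] = 4

f factors as (x^2 - 295)(x^2 - 269); the splitting field is K = Q(sqrt(295), sqrt(269)). Since 295, 269, and 79355 are all non-squares in Q, the three subfields Q(sqrt(295)), Q(sqrt(269)), Q(sqrt(79355)) are distinct degree-2 extensions, so [K:Q] = 4 (Klein four Galois group).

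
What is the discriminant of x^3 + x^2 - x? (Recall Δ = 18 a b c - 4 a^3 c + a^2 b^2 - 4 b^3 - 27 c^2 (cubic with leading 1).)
Δ = 5

For x^3 + a x^2 + b x + c the discriminant is Δ = 18 a b c - 4 a^3 c + a^2 b^2 - 4 b^3 - 27 c^2.
Plug a = 1, b = -1, c = 0:
  18*(1)*(-1)*(0) - 4*(1)^3*(0) + (1)^2*(-1)^2 - 4*(-1)^3 - 27*(0)^2
  = 0 + (0) + 1 + (4) + (0)
  = 5.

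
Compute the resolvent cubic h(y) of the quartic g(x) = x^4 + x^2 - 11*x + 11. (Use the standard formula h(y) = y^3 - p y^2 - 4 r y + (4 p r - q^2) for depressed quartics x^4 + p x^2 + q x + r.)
h(y) = y^3 - y^2 - 44*y - 77

Identify coefficients: p = 1, q = -11, r = 11.
Plug into h(y) = y^3 - p y^2 - 4 r y + (4 p r - q^2):
  h(y) = y^3 - (1) y^2 - 4*(11) y + (4*(1)*(11) - (-11)^2)
       = y^3 + (-1) y^2 + (-44) y + (-77).
Simplifying: h(y) = y^3 - y^2 - 44*y - 77.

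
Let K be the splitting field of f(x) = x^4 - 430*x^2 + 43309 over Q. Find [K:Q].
[K:Q] = 4

f factors as (x^2 - 269)(x^2 - 161); the splitting field is K = Q(sqrt(269), sqrt(161)). Since 269, 161, and 43309 are all non-squares in Q, the three subfields Q(sqrt(269)), Q(sqrt(161)), Q(sqrt(43309)) are distinct degree-2 extensions, so [K:Q] = 4 (Klein four Galois group).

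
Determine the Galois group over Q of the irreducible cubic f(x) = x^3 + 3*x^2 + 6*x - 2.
Gal(K/Q) = S_3 (symmetric group of order 6)

Compute the discriminant of x^3 + (3)*x^2 + (6)*x + (-2): Δ = -1080. Since Δ is not a rational square, the Galois group is not contained in A_3; it must be the full S_3 (irreducibility of the cubic rules out anything smaller).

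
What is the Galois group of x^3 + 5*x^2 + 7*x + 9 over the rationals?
Gal(K/Q) = S_3 (symmetric group of order 6)

Compute the discriminant of x^3 + (5)*x^2 + (7)*x + (9): Δ = -1164. Since Δ is not a rational square, the Galois group is not contained in A_3; it must be the full S_3 (irreducibility of the cubic rules out anything smaller).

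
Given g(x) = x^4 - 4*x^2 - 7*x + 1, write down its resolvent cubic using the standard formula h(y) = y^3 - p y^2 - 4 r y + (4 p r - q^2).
h(y) = y^3 + 4*y^2 - 4*y - 65

Identify coefficients: p = -4, q = -7, r = 1.
Plug into h(y) = y^3 - p y^2 - 4 r y + (4 p r - q^2):
  h(y) = y^3 - (-4) y^2 - 4*(1) y + (4*(-4)*(1) - (-7)^2)
       = y^3 + (4) y^2 + (-4) y + (-65).
Simplifying: h(y) = y^3 + 4*y^2 - 4*y - 65.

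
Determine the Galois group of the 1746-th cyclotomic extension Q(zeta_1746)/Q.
|Gal(Q(zeta_1746)/Q)| = phi(1746) = 576; group ≅ (Z/1746Z)^* ≅ Z/6Z × Z/96Z

The n-th cyclotomic polynomial Φ_1746(x) is the minimal polynomial of zeta_1746 over Q and has degree phi(1746) = 576. So Q(zeta_1746) is a degree-576 Galois extension with Galois group (Z/1746Z)^*. By CRT, (Z/1746Z)^* ≅ (Z/2Z)^* × (Z/9Z)^* × (Z/97Z)^*. Each prime-power unit group is (Z/2Z)^* ≅ trivial group (order 1); (Z/9Z)^* ≅ Z/6Z; (Z/97Z)^* ≅ Z/96Z. Hence Gal(Q(zeta_1746)/Q) ≅ Z/6Z × Z/96Z.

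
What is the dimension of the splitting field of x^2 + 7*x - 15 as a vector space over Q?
[K:Q] = 2

The discriminant of x^2 + (7)*x + (-15) is b^2 - 4c = 49 - (-60) = 109. Since 109 is not a perfect square in Q, the polynomial is irreducible over Q. Its two roots generate a degree-2 extension, so [K:Q] = 2.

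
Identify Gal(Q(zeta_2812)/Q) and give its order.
|Gal(Q(zeta_2812)/Q)| = phi(2812) = 1296; group ≅ (Z/2812Z)^* ≅ Z/2Z × Z/18Z × Z/36Z

The n-th cyclotomic polynomial Φ_2812(x) is the minimal polynomial of zeta_2812 over Q and has degree phi(2812) = 1296. So Q(zeta_2812) is a degree-1296 Galois extension with Galois group (Z/2812Z)^*. By CRT, (Z/2812Z)^* ≅ (Z/4Z)^* × (Z/19Z)^* × (Z/37Z)^*. Each prime-power unit group is (Z/4Z)^* ≅ Z/2Z; (Z/19Z)^* ≅ Z/18Z; (Z/37Z)^* ≅ Z/36Z. Hence Gal(Q(zeta_2812)/Q) ≅ Z/2Z × Z/18Z × Z/36Z.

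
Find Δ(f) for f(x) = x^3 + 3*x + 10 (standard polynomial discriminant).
Δ = -2808

For a depressed cubic x^3 + p x + q the discriminant is Δ = -4 p^3 - 27 q^2 = -4*(3)^3 - 27*(10)^2 = -108 - 2700 = -2808.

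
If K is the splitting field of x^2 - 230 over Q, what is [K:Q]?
[K:Q] = 2

The polynomial x^2 - 230 is irreducible over Q since 230 is not a perfect square. Its splitting field is Q(sqrt(230)), which has degree 2 over Q.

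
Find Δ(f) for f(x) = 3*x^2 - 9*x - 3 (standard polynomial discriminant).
Δ = 117

For a quadratic a x^2 + b x + c the discriminant is Δ = b^2 - 4ac = (-9)^2 - 4*(3)*(-3) = 81 - (-36) = 117.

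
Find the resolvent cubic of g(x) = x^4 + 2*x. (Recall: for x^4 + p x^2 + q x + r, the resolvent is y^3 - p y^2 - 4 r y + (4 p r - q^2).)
h(y) = y^3 - 4

Identify coefficients: p = 0, q = 2, r = 0.
Plug into h(y) = y^3 - p y^2 - 4 r y + (4 p r - q^2):
  h(y) = y^3 - (0) y^2 - 4*(0) y + (4*(0)*(0) - (2)^2)
       = y^3 + (0) y^2 + (0) y + (-4).
Simplifying: h(y) = y^3 - 4.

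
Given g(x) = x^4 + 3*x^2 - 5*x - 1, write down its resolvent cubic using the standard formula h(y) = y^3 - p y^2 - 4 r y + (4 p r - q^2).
h(y) = y^3 - 3*y^2 + 4*y - 37

Identify coefficients: p = 3, q = -5, r = -1.
Plug into h(y) = y^3 - p y^2 - 4 r y + (4 p r - q^2):
  h(y) = y^3 - (3) y^2 - 4*(-1) y + (4*(3)*(-1) - (-5)^2)
       = y^3 + (-3) y^2 + (4) y + (-37).
Simplifying: h(y) = y^3 - 3*y^2 + 4*y - 37.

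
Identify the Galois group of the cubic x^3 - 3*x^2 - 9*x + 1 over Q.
Gal(K/Q) = S_3 (symmetric group of order 6)

Compute the discriminant of x^3 + (-3)*x^2 + (-9)*x + (1): Δ = 4212. Since Δ is not a rational square, the Galois group is not contained in A_3; it must be the full S_3 (irreducibility of the cubic rules out anything smaller).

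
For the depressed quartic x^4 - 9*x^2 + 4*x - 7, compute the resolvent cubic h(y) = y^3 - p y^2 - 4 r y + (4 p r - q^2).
h(y) = y^3 + 9*y^2 + 28*y + 236

Identify coefficients: p = -9, q = 4, r = -7.
Plug into h(y) = y^3 - p y^2 - 4 r y + (4 p r - q^2):
  h(y) = y^3 - (-9) y^2 - 4*(-7) y + (4*(-9)*(-7) - (4)^2)
       = y^3 + (9) y^2 + (28) y + (236).
Simplifying: h(y) = y^3 + 9*y^2 + 28*y + 236.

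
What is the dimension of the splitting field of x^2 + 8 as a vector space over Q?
[K:Q] = 2

The discriminant of x^2 + (0)*x + (8) is b^2 - 4c = 0 - (32) = -32. Since -32 is not a perfect square in Q, the polynomial is irreducible over Q. Its two roots generate a degree-2 extension, so [K:Q] = 2.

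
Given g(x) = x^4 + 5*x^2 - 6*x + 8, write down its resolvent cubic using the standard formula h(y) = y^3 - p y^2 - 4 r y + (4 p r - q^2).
h(y) = y^3 - 5*y^2 - 32*y + 124

Identify coefficients: p = 5, q = -6, r = 8.
Plug into h(y) = y^3 - p y^2 - 4 r y + (4 p r - q^2):
  h(y) = y^3 - (5) y^2 - 4*(8) y + (4*(5)*(8) - (-6)^2)
       = y^3 + (-5) y^2 + (-32) y + (124).
Simplifying: h(y) = y^3 - 5*y^2 - 32*y + 124.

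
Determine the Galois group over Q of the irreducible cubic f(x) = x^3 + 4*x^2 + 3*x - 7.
Gal(K/Q) = S_3 (symmetric group of order 6)

Compute the discriminant of x^3 + (4)*x^2 + (3)*x + (-7): Δ = -1007. Since Δ is not a rational square, the Galois group is not contained in A_3; it must be the full S_3 (irreducibility of the cubic rules out anything smaller).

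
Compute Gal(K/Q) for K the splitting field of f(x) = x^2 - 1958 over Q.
Gal(K/Q) = Z/2Z (cyclic of order 2)

x^2 - 1958 is irreducible over Q since 1958 is not a rational square. The splitting field Q(sqrt(1958)) has degree 2 over Q, and its unique nontrivial automorphism is sqrt(1958) ↦ -sqrt(1958). Hence Gal(Q(sqrt(1958))/Q) = Z/2Z.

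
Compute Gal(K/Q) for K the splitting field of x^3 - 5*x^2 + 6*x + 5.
Gal(K/Q) = S_3 (symmetric group of order 6)

Compute the discriminant of x^3 + (-5)*x^2 + (6)*x + (5): Δ = -839. Since Δ is not a rational square, the Galois group is not contained in A_3; it must be the full S_3 (irreducibility of the cubic rules out anything smaller).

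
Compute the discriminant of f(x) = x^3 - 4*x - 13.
Δ = -4307

For a depressed cubic x^3 + p x + q the discriminant is Δ = -4 p^3 - 27 q^2 = -4*(-4)^3 - 27*(-13)^2 = 256 - 4563 = -4307.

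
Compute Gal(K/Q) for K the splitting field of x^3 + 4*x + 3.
Gal(K/Q) = S_3 (symmetric group of order 6)

Compute the discriminant of x^3 + (0)*x^2 + (4)*x + (3): Δ = -499. Since Δ is not a rational square, the Galois group is not contained in A_3; it must be the full S_3 (irreducibility of the cubic rules out anything smaller).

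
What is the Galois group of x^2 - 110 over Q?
Gal(K/Q) = Z/2Z (cyclic of order 2)

x^2 - 110 is irreducible over Q since 110 is not a rational square. The splitting field Q(sqrt(110)) has degree 2 over Q, and its unique nontrivial automorphism is sqrt(110) ↦ -sqrt(110). Hence Gal(Q(sqrt(110))/Q) = Z/2Z.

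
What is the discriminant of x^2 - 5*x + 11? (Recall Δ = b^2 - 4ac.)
Δ = -19

For a quadratic a x^2 + b x + c the discriminant is Δ = b^2 - 4ac = (-5)^2 - 4*(1)*(11) = 25 - (44) = -19.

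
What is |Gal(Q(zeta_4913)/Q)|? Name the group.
|Gal(Q(zeta_4913)/Q)| = phi(4913) = 4624; group ≅ (Z/4913Z)^* ≅ Z/4624Z

The n-th cyclotomic polynomial Φ_4913(x) is the minimal polynomial of zeta_4913 over Q and has degree phi(4913) = 4624. So Q(zeta_4913) is a degree-4624 Galois extension with Galois group (Z/4913Z)^*. (Z/4913Z)^* is cyclic since 4913 is an odd prime power (or 4). Hence Gal(Q(zeta_4913)/Q) ≅ Z/4624Z.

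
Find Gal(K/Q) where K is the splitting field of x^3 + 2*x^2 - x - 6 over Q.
Gal(K/Q) = S_3 (symmetric group of order 6)

Compute the discriminant of x^3 + (2)*x^2 + (-1)*x + (-6): Δ = -556. Since Δ is not a rational square, the Galois group is not contained in A_3; it must be the full S_3 (irreducibility of the cubic rules out anything smaller).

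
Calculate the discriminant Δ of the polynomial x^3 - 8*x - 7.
Δ = 725

For a depressed cubic x^3 + p x + q the discriminant is Δ = -4 p^3 - 27 q^2 = -4*(-8)^3 - 27*(-7)^2 = 2048 - 1323 = 725.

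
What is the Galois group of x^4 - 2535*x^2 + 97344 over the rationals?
Gal(K/Q) = Z/2Z (cyclic of order 2)

f factors as (x^2 - 2496)(x^2 - 39), so the splitting field is K = Q(sqrt(2496), sqrt(39)). The squarefree part of 2496 is 39 and the squarefree part of 39 is also 39, so sqrt(2496) and sqrt(39) are both rational multiples of sqrt(39). Hence Q(sqrt(2496)) = Q(sqrt(39)) = Q(sqrt(39)), and the splitting field collapses to a single degree-2 extension with Galois group Z/2Z.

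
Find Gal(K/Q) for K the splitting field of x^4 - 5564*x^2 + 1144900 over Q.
Gal(K/Q) = Z/2Z (cyclic of order 2)

f factors as (x^2 - 214)(x^2 - 5350), so the splitting field is K = Q(sqrt(214), sqrt(5350)). The squarefree part of 214 is 214 and the squarefree part of 5350 is also 214, so sqrt(214) and sqrt(5350) are both rational multiples of sqrt(214). Hence Q(sqrt(214)) = Q(sqrt(5350)) = Q(sqrt(214)), and the splitting field collapses to a single degree-2 extension with Galois group Z/2Z.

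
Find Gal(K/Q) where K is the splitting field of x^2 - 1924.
Gal(K/Q) = Z/2Z (cyclic of order 2)

x^2 - 1924 is irreducible over Q since 1924 is not a rational square. The splitting field Q(sqrt(1924)) has degree 2 over Q, and its unique nontrivial automorphism is sqrt(1924) ↦ -sqrt(1924). Hence Gal(Q(sqrt(1924))/Q) = Z/2Z.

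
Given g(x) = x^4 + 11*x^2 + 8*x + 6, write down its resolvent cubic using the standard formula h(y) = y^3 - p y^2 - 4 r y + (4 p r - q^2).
h(y) = y^3 - 11*y^2 - 24*y + 200

Identify coefficients: p = 11, q = 8, r = 6.
Plug into h(y) = y^3 - p y^2 - 4 r y + (4 p r - q^2):
  h(y) = y^3 - (11) y^2 - 4*(6) y + (4*(11)*(6) - (8)^2)
       = y^3 + (-11) y^2 + (-24) y + (200).
Simplifying: h(y) = y^3 - 11*y^2 - 24*y + 200.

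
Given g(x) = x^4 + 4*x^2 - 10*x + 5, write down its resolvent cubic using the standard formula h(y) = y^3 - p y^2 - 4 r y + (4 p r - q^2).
h(y) = y^3 - 4*y^2 - 20*y - 20

Identify coefficients: p = 4, q = -10, r = 5.
Plug into h(y) = y^3 - p y^2 - 4 r y + (4 p r - q^2):
  h(y) = y^3 - (4) y^2 - 4*(5) y + (4*(4)*(5) - (-10)^2)
       = y^3 + (-4) y^2 + (-20) y + (-20).
Simplifying: h(y) = y^3 - 4*y^2 - 20*y - 20.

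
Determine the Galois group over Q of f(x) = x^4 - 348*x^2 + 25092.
Gal(K/Q) = V_4 (Klein four-group, Z/2Z × Z/2Z)

f factors as (x^2 - 246)(x^2 - 102), so the splitting field is K = Q(sqrt(246), sqrt(102)). The elements 246, 102, 25092 are all non-squares in Q, so sqrt(246) and sqrt(102) generate independent quadratic extensions. Thus [K:Q] = 4 and Gal(K/Q) is generated by the two order-2 automorphisms sqrt(246) ↦ -sqrt(246) and sqrt(102) ↦ -sqrt(102), giving V_4.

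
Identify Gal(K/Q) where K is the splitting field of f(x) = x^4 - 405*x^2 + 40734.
Gal(K/Q) = V_4 (Klein four-group, Z/2Z × Z/2Z)

f factors as (x^2 - 186)(x^2 - 219), so the splitting field is K = Q(sqrt(186), sqrt(219)). The elements 186, 219, 40734 are all non-squares in Q, so sqrt(186) and sqrt(219) generate independent quadratic extensions. Thus [K:Q] = 4 and Gal(K/Q) is generated by the two order-2 automorphisms sqrt(186) ↦ -sqrt(186) and sqrt(219) ↦ -sqrt(219), giving V_4.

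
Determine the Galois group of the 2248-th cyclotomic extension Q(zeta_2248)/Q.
|Gal(Q(zeta_2248)/Q)| = phi(2248) = 1120; group ≅ (Z/2248Z)^* ≅ Z/2Z × Z/2Z × Z/280Z

The n-th cyclotomic polynomial Φ_2248(x) is the minimal polynomial of zeta_2248 over Q and has degree phi(2248) = 1120. So Q(zeta_2248) is a degree-1120 Galois extension with Galois group (Z/2248Z)^*. By CRT, (Z/2248Z)^* ≅ (Z/8Z)^* × (Z/281Z)^*. Each prime-power unit group is (Z/8Z)^* ≅ Z/2Z × Z/2Z; (Z/281Z)^* ≅ Z/280Z. Hence Gal(Q(zeta_2248)/Q) ≅ Z/2Z × Z/2Z × Z/280Z.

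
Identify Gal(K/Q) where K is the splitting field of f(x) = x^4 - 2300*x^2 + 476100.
Gal(K/Q) = Z/2Z (cyclic of order 2)

f factors as (x^2 - 2070)(x^2 - 230), so the splitting field is K = Q(sqrt(2070), sqrt(230)). The squarefree part of 2070 is 230 and the squarefree part of 230 is also 230, so sqrt(2070) and sqrt(230) are both rational multiples of sqrt(230). Hence Q(sqrt(2070)) = Q(sqrt(230)) = Q(sqrt(230)), and the splitting field collapses to a single degree-2 extension with Galois group Z/2Z.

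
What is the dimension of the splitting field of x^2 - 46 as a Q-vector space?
[K:Q] = 2

The polynomial x^2 - 46 is irreducible over Q since 46 is not a perfect square. Its splitting field is Q(sqrt(46)), which has degree 2 over Q.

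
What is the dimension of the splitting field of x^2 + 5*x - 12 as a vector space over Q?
[K:Q] = 2

The discriminant of x^2 + (5)*x + (-12) is b^2 - 4c = 25 - (-48) = 73. Since 73 is not a perfect square in Q, the polynomial is irreducible over Q. Its two roots generate a degree-2 extension, so [K:Q] = 2.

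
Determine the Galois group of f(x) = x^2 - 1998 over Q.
Gal(K/Q) = Z/2Z (cyclic of order 2)

x^2 - 1998 is irreducible over Q since 1998 is not a rational square. The splitting field Q(sqrt(1998)) has degree 2 over Q, and its unique nontrivial automorphism is sqrt(1998) ↦ -sqrt(1998). Hence Gal(Q(sqrt(1998))/Q) = Z/2Z.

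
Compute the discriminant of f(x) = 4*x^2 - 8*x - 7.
Δ = 176

For a quadratic a x^2 + b x + c the discriminant is Δ = b^2 - 4ac = (-8)^2 - 4*(4)*(-7) = 64 - (-112) = 176.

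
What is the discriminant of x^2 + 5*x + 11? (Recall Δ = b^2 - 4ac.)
Δ = -19

For a quadratic a x^2 + b x + c the discriminant is Δ = b^2 - 4ac = (5)^2 - 4*(1)*(11) = 25 - (44) = -19.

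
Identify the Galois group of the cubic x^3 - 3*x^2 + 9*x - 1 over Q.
Gal(K/Q) = S_3 (symmetric group of order 6)

Compute the discriminant of x^3 + (-3)*x^2 + (9)*x + (-1): Δ = -1836. Since Δ is not a rational square, the Galois group is not contained in A_3; it must be the full S_3 (irreducibility of the cubic rules out anything smaller).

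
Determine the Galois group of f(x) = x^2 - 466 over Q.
Gal(K/Q) = Z/2Z (cyclic of order 2)

x^2 - 466 is irreducible over Q since 466 is not a rational square. The splitting field Q(sqrt(466)) has degree 2 over Q, and its unique nontrivial automorphism is sqrt(466) ↦ -sqrt(466). Hence Gal(Q(sqrt(466))/Q) = Z/2Z.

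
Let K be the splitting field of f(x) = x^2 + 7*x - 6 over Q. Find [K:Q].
[K:Q] = 2

The discriminant of x^2 + (7)*x + (-6) is b^2 - 4c = 49 - (-24) = 73. Since 73 is not a perfect square in Q, the polynomial is irreducible over Q. Its two roots generate a degree-2 extension, so [K:Q] = 2.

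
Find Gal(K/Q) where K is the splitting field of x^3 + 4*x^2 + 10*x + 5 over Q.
Gal(K/Q) = S_3 (symmetric group of order 6)

Compute the discriminant of x^3 + (4)*x^2 + (10)*x + (5): Δ = -755. Since Δ is not a rational square, the Galois group is not contained in A_3; it must be the full S_3 (irreducibility of the cubic rules out anything smaller).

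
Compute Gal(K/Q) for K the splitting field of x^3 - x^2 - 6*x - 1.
Gal(K/Q) = S_3 (symmetric group of order 6)

Compute the discriminant of x^3 + (-1)*x^2 + (-6)*x + (-1): Δ = 761. Since Δ is not a rational square, the Galois group is not contained in A_3; it must be the full S_3 (irreducibility of the cubic rules out anything smaller).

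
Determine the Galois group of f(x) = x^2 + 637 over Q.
Gal(K/Q) = Z/2Z (cyclic of order 2)

x^2 + 637 is irreducible over Q since -637 is not a rational square. The splitting field Q(sqrt(-637)) has degree 2 over Q, and its unique nontrivial automorphism is sqrt(-637) ↦ -sqrt(-637). Hence Gal(Q(sqrt(-637))/Q) = Z/2Z.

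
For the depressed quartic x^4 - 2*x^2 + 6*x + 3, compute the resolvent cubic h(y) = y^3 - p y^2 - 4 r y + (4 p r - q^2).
h(y) = y^3 + 2*y^2 - 12*y - 60

Identify coefficients: p = -2, q = 6, r = 3.
Plug into h(y) = y^3 - p y^2 - 4 r y + (4 p r - q^2):
  h(y) = y^3 - (-2) y^2 - 4*(3) y + (4*(-2)*(3) - (6)^2)
       = y^3 + (2) y^2 + (-12) y + (-60).
Simplifying: h(y) = y^3 + 2*y^2 - 12*y - 60.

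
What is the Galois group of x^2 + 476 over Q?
Gal(K/Q) = Z/2Z (cyclic of order 2)

x^2 + 476 is irreducible over Q since -476 is not a rational square. The splitting field Q(sqrt(-476)) has degree 2 over Q, and its unique nontrivial automorphism is sqrt(-476) ↦ -sqrt(-476). Hence Gal(Q(sqrt(-476))/Q) = Z/2Z.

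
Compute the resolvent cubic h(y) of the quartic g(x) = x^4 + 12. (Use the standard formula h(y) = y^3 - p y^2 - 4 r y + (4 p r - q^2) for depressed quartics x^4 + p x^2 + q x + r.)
h(y) = y^3 - 48*y

Identify coefficients: p = 0, q = 0, r = 12.
Plug into h(y) = y^3 - p y^2 - 4 r y + (4 p r - q^2):
  h(y) = y^3 - (0) y^2 - 4*(12) y + (4*(0)*(12) - (0)^2)
       = y^3 + (0) y^2 + (-48) y + (0).
Simplifying: h(y) = y^3 - 48*y.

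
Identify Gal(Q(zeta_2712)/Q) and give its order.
|Gal(Q(zeta_2712)/Q)| = phi(2712) = 896; group ≅ (Z/2712Z)^* ≅ Z/2Z × Z/2Z × Z/2Z × Z/112Z

The n-th cyclotomic polynomial Φ_2712(x) is the minimal polynomial of zeta_2712 over Q and has degree phi(2712) = 896. So Q(zeta_2712) is a degree-896 Galois extension with Galois group (Z/2712Z)^*. By CRT, (Z/2712Z)^* ≅ (Z/8Z)^* × (Z/3Z)^* × (Z/113Z)^*. Each prime-power unit group is (Z/8Z)^* ≅ Z/2Z × Z/2Z; (Z/3Z)^* ≅ Z/2Z; (Z/113Z)^* ≅ Z/112Z. Hence Gal(Q(zeta_2712)/Q) ≅ Z/2Z × Z/2Z × Z/2Z × Z/112Z.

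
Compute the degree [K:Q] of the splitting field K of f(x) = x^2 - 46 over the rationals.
[K:Q] = 2

The polynomial x^2 - 46 is irreducible over Q since 46 is not a perfect square. Its splitting field is Q(sqrt(46)), which has degree 2 over Q.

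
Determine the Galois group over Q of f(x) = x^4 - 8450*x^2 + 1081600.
Gal(K/Q) = Z/2Z (cyclic of order 2)

f factors as (x^2 - 8320)(x^2 - 130), so the splitting field is K = Q(sqrt(8320), sqrt(130)). The squarefree part of 8320 is 130 and the squarefree part of 130 is also 130, so sqrt(8320) and sqrt(130) are both rational multiples of sqrt(130). Hence Q(sqrt(8320)) = Q(sqrt(130)) = Q(sqrt(130)), and the splitting field collapses to a single degree-2 extension with Galois group Z/2Z.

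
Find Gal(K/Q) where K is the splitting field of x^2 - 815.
Gal(K/Q) = Z/2Z (cyclic of order 2)

x^2 - 815 is irreducible over Q since 815 is not a rational square. The splitting field Q(sqrt(815)) has degree 2 over Q, and its unique nontrivial automorphism is sqrt(815) ↦ -sqrt(815). Hence Gal(Q(sqrt(815))/Q) = Z/2Z.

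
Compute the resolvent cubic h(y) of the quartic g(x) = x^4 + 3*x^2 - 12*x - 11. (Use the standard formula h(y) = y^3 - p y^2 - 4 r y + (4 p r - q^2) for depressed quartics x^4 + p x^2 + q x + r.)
h(y) = y^3 - 3*y^2 + 44*y - 276

Identify coefficients: p = 3, q = -12, r = -11.
Plug into h(y) = y^3 - p y^2 - 4 r y + (4 p r - q^2):
  h(y) = y^3 - (3) y^2 - 4*(-11) y + (4*(3)*(-11) - (-12)^2)
       = y^3 + (-3) y^2 + (44) y + (-276).
Simplifying: h(y) = y^3 - 3*y^2 + 44*y - 276.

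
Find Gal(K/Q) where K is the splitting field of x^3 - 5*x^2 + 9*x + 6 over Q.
Gal(K/Q) = S_3 (symmetric group of order 6)

Compute the discriminant of x^3 + (-5)*x^2 + (9)*x + (6): Δ = -3723. Since Δ is not a rational square, the Galois group is not contained in A_3; it must be the full S_3 (irreducibility of the cubic rules out anything smaller).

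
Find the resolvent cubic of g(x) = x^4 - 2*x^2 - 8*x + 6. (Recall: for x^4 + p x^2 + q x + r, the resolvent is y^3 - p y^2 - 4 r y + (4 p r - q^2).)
h(y) = y^3 + 2*y^2 - 24*y - 112

Identify coefficients: p = -2, q = -8, r = 6.
Plug into h(y) = y^3 - p y^2 - 4 r y + (4 p r - q^2):
  h(y) = y^3 - (-2) y^2 - 4*(6) y + (4*(-2)*(6) - (-8)^2)
       = y^3 + (2) y^2 + (-24) y + (-112).
Simplifying: h(y) = y^3 + 2*y^2 - 24*y - 112.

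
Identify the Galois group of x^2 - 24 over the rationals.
Gal(K/Q) = Z/2Z (cyclic of order 2)

x^2 - 24 is irreducible over Q since 24 is not a rational square. The splitting field Q(sqrt(24)) has degree 2 over Q, and its unique nontrivial automorphism is sqrt(24) ↦ -sqrt(24). Hence Gal(Q(sqrt(24))/Q) = Z/2Z.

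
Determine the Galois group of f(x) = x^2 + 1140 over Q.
Gal(K/Q) = Z/2Z (cyclic of order 2)

x^2 + 1140 is irreducible over Q since -1140 is not a rational square. The splitting field Q(sqrt(-1140)) has degree 2 over Q, and its unique nontrivial automorphism is sqrt(-1140) ↦ -sqrt(-1140). Hence Gal(Q(sqrt(-1140))/Q) = Z/2Z.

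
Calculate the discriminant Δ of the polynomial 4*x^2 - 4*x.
Δ = 16

For a quadratic a x^2 + b x + c the discriminant is Δ = b^2 - 4ac = (-4)^2 - 4*(4)*(0) = 16 - (0) = 16.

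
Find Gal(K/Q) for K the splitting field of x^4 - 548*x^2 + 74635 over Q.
Gal(K/Q) = V_4 (Klein four-group, Z/2Z × Z/2Z)

f factors as (x^2 - 295)(x^2 - 253), so the splitting field is K = Q(sqrt(295), sqrt(253)). The elements 295, 253, 74635 are all non-squares in Q, so sqrt(295) and sqrt(253) generate independent quadratic extensions. Thus [K:Q] = 4 and Gal(K/Q) is generated by the two order-2 automorphisms sqrt(295) ↦ -sqrt(295) and sqrt(253) ↦ -sqrt(253), giving V_4.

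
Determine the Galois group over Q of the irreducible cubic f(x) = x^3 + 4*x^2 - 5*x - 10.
Gal(K/Q) = S_3 (symmetric group of order 6)

Compute the discriminant of x^3 + (4)*x^2 + (-5)*x + (-10): Δ = 4360. Since Δ is not a rational square, the Galois group is not contained in A_3; it must be the full S_3 (irreducibility of the cubic rules out anything smaller).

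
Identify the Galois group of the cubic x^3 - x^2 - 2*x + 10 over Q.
Gal(K/Q) = S_3 (symmetric group of order 6)

Compute the discriminant of x^3 + (-1)*x^2 + (-2)*x + (10): Δ = -2264. Since Δ is not a rational square, the Galois group is not contained in A_3; it must be the full S_3 (irreducibility of the cubic rules out anything smaller).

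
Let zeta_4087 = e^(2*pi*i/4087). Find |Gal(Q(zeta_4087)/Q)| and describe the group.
|Gal(Q(zeta_4087)/Q)| = phi(4087) = 3960; group ≅ (Z/4087Z)^* ≅ Z/60Z × Z/66Z

The n-th cyclotomic polynomial Φ_4087(x) is the minimal polynomial of zeta_4087 over Q and has degree phi(4087) = 3960. So Q(zeta_4087) is a degree-3960 Galois extension with Galois group (Z/4087Z)^*. By CRT, (Z/4087Z)^* ≅ (Z/61Z)^* × (Z/67Z)^*. Each prime-power unit group is (Z/61Z)^* ≅ Z/60Z; (Z/67Z)^* ≅ Z/66Z. Hence Gal(Q(zeta_4087)/Q) ≅ Z/60Z × Z/66Z.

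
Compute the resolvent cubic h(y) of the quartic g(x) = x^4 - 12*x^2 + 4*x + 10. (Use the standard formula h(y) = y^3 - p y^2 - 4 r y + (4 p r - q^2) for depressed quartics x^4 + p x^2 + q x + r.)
h(y) = y^3 + 12*y^2 - 40*y - 496

Identify coefficients: p = -12, q = 4, r = 10.
Plug into h(y) = y^3 - p y^2 - 4 r y + (4 p r - q^2):
  h(y) = y^3 - (-12) y^2 - 4*(10) y + (4*(-12)*(10) - (4)^2)
       = y^3 + (12) y^2 + (-40) y + (-496).
Simplifying: h(y) = y^3 + 12*y^2 - 40*y - 496.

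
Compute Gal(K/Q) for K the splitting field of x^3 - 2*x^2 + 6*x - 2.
Gal(K/Q) = S_3 (symmetric group of order 6)

Compute the discriminant of x^3 + (-2)*x^2 + (6)*x + (-2): Δ = -460. Since Δ is not a rational square, the Galois group is not contained in A_3; it must be the full S_3 (irreducibility of the cubic rules out anything smaller).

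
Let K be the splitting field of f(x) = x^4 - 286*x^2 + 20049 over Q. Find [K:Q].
[K:Q] = 4

f factors as (x^2 - 163)(x^2 - 123); the splitting field is K = Q(sqrt(163), sqrt(123)). Since 163, 123, and 20049 are all non-squares in Q, the three subfields Q(sqrt(163)), Q(sqrt(123)), Q(sqrt(20049)) are distinct degree-2 extensions, so [K:Q] = 4 (Klein four Galois group).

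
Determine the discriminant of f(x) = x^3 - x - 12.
Δ = -3884

For a depressed cubic x^3 + p x + q the discriminant is Δ = -4 p^3 - 27 q^2 = -4*(-1)^3 - 27*(-12)^2 = 4 - 3888 = -3884.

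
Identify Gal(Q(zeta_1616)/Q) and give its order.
|Gal(Q(zeta_1616)/Q)| = phi(1616) = 800; group ≅ (Z/1616Z)^* ≅ Z/2Z × Z/4Z × Z/100Z

The n-th cyclotomic polynomial Φ_1616(x) is the minimal polynomial of zeta_1616 over Q and has degree phi(1616) = 800. So Q(zeta_1616) is a degree-800 Galois extension with Galois group (Z/1616Z)^*. By CRT, (Z/1616Z)^* ≅ (Z/16Z)^* × (Z/101Z)^*. Each prime-power unit group is (Z/16Z)^* ≅ Z/2Z × Z/4Z; (Z/101Z)^* ≅ Z/100Z. Hence Gal(Q(zeta_1616)/Q) ≅ Z/2Z × Z/4Z × Z/100Z.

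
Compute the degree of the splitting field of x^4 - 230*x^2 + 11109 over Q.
[K:Q] = 4

f factors as (x^2 - 69)(x^2 - 161); the splitting field is K = Q(sqrt(69), sqrt(161)). Since 69, 161, and 11109 are all non-squares in Q, the three subfields Q(sqrt(69)), Q(sqrt(161)), Q(sqrt(11109)) are distinct degree-2 extensions, so [K:Q] = 4 (Klein four Galois group).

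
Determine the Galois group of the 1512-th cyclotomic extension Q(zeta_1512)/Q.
|Gal(Q(zeta_1512)/Q)| = phi(1512) = 432; group ≅ (Z/1512Z)^* ≅ Z/2Z × Z/2Z × Z/6Z × Z/18Z

The n-th cyclotomic polynomial Φ_1512(x) is the minimal polynomial of zeta_1512 over Q and has degree phi(1512) = 432. So Q(zeta_1512) is a degree-432 Galois extension with Galois group (Z/1512Z)^*. By CRT, (Z/1512Z)^* ≅ (Z/8Z)^* × (Z/27Z)^* × (Z/7Z)^*. Each prime-power unit group is (Z/8Z)^* ≅ Z/2Z × Z/2Z; (Z/27Z)^* ≅ Z/18Z; (Z/7Z)^* ≅ Z/6Z. Hence Gal(Q(zeta_1512)/Q) ≅ Z/2Z × Z/2Z × Z/6Z × Z/18Z.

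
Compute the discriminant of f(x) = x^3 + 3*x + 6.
Δ = -1080

For x^3 + a x^2 + b x + c the discriminant is Δ = 18 a b c - 4 a^3 c + a^2 b^2 - 4 b^3 - 27 c^2.
Plug a = 0, b = 3, c = 6:
  18*(0)*(3)*(6) - 4*(0)^3*(6) + (0)^2*(3)^2 - 4*(3)^3 - 27*(6)^2
  = 0 + (0) + 0 + (-108) + (-972)
  = -1080.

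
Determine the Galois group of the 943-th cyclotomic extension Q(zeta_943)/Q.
|Gal(Q(zeta_943)/Q)| = phi(943) = 880; group ≅ (Z/943Z)^* ≅ Z/22Z × Z/40Z

The n-th cyclotomic polynomial Φ_943(x) is the minimal polynomial of zeta_943 over Q and has degree phi(943) = 880. So Q(zeta_943) is a degree-880 Galois extension with Galois group (Z/943Z)^*. By CRT, (Z/943Z)^* ≅ (Z/23Z)^* × (Z/41Z)^*. Each prime-power unit group is (Z/23Z)^* ≅ Z/22Z; (Z/41Z)^* ≅ Z/40Z. Hence Gal(Q(zeta_943)/Q) ≅ Z/22Z × Z/40Z.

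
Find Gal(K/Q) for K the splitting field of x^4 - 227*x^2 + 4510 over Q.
Gal(K/Q) = V_4 (Klein four-group, Z/2Z × Z/2Z)

f factors as (x^2 - 22)(x^2 - 205), so the splitting field is K = Q(sqrt(22), sqrt(205)). The elements 22, 205, 4510 are all non-squares in Q, so sqrt(22) and sqrt(205) generate independent quadratic extensions. Thus [K:Q] = 4 and Gal(K/Q) is generated by the two order-2 automorphisms sqrt(22) ↦ -sqrt(22) and sqrt(205) ↦ -sqrt(205), giving V_4.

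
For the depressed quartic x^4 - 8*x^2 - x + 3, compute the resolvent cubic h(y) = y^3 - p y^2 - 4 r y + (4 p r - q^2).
h(y) = y^3 + 8*y^2 - 12*y - 97

Identify coefficients: p = -8, q = -1, r = 3.
Plug into h(y) = y^3 - p y^2 - 4 r y + (4 p r - q^2):
  h(y) = y^3 - (-8) y^2 - 4*(3) y + (4*(-8)*(3) - (-1)^2)
       = y^3 + (8) y^2 + (-12) y + (-97).
Simplifying: h(y) = y^3 + 8*y^2 - 12*y - 97.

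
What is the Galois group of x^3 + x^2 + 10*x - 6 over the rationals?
Gal(K/Q) = S_3 (symmetric group of order 6)

Compute the discriminant of x^3 + (1)*x^2 + (10)*x + (-6): Δ = -5928. Since Δ is not a rational square, the Galois group is not contained in A_3; it must be the full S_3 (irreducibility of the cubic rules out anything smaller).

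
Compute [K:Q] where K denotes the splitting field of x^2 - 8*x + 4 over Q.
[K:Q] = 2

The discriminant of x^2 + (-8)*x + (4) is b^2 - 4c = 64 - (16) = 48. Since 48 is not a perfect square in Q, the polynomial is irreducible over Q. Its two roots generate a degree-2 extension, so [K:Q] = 2.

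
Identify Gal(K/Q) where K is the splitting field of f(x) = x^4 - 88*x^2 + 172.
Gal(K/Q) = V_4 (Klein four-group, Z/2Z × Z/2Z)

f factors as (x^2 - 2)(x^2 - 86), so the splitting field is K = Q(sqrt(2), sqrt(86)). The elements 2, 86, 172 are all non-squares in Q, so sqrt(2) and sqrt(86) generate independent quadratic extensions. Thus [K:Q] = 4 and Gal(K/Q) is generated by the two order-2 automorphisms sqrt(2) ↦ -sqrt(2) and sqrt(86) ↦ -sqrt(86), giving V_4.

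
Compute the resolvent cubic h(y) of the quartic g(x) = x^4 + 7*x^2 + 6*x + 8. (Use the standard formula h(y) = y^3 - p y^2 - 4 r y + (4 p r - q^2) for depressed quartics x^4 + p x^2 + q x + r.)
h(y) = y^3 - 7*y^2 - 32*y + 188

Identify coefficients: p = 7, q = 6, r = 8.
Plug into h(y) = y^3 - p y^2 - 4 r y + (4 p r - q^2):
  h(y) = y^3 - (7) y^2 - 4*(8) y + (4*(7)*(8) - (6)^2)
       = y^3 + (-7) y^2 + (-32) y + (188).
Simplifying: h(y) = y^3 - 7*y^2 - 32*y + 188.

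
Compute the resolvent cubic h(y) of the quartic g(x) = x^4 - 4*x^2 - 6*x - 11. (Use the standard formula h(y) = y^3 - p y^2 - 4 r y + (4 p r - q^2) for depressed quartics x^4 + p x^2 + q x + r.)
h(y) = y^3 + 4*y^2 + 44*y + 140

Identify coefficients: p = -4, q = -6, r = -11.
Plug into h(y) = y^3 - p y^2 - 4 r y + (4 p r - q^2):
  h(y) = y^3 - (-4) y^2 - 4*(-11) y + (4*(-4)*(-11) - (-6)^2)
       = y^3 + (4) y^2 + (44) y + (140).
Simplifying: h(y) = y^3 + 4*y^2 + 44*y + 140.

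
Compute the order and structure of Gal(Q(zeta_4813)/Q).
|Gal(Q(zeta_4813)/Q)| = phi(4813) = 4812; group ≅ (Z/4813Z)^* ≅ Z/4812Z

The n-th cyclotomic polynomial Φ_4813(x) is the minimal polynomial of zeta_4813 over Q and has degree phi(4813) = 4812. So Q(zeta_4813) is a degree-4812 Galois extension with Galois group (Z/4813Z)^*. (Z/4813Z)^* is cyclic since 4813 is an odd prime power (or 4). Hence Gal(Q(zeta_4813)/Q) ≅ Z/4812Z.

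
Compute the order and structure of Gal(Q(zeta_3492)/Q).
|Gal(Q(zeta_3492)/Q)| = phi(3492) = 1152; group ≅ (Z/3492Z)^* ≅ Z/2Z × Z/6Z × Z/96Z

The n-th cyclotomic polynomial Φ_3492(x) is the minimal polynomial of zeta_3492 over Q and has degree phi(3492) = 1152. So Q(zeta_3492) is a degree-1152 Galois extension with Galois group (Z/3492Z)^*. By CRT, (Z/3492Z)^* ≅ (Z/4Z)^* × (Z/9Z)^* × (Z/97Z)^*. Each prime-power unit group is (Z/4Z)^* ≅ Z/2Z; (Z/9Z)^* ≅ Z/6Z; (Z/97Z)^* ≅ Z/96Z. Hence Gal(Q(zeta_3492)/Q) ≅ Z/2Z × Z/6Z × Z/96Z.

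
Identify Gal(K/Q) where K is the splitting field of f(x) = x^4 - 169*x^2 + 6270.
Gal(K/Q) = V_4 (Klein four-group, Z/2Z × Z/2Z)

f factors as (x^2 - 55)(x^2 - 114), so the splitting field is K = Q(sqrt(55), sqrt(114)). The elements 55, 114, 6270 are all non-squares in Q, so sqrt(55) and sqrt(114) generate independent quadratic extensions. Thus [K:Q] = 4 and Gal(K/Q) is generated by the two order-2 automorphisms sqrt(55) ↦ -sqrt(55) and sqrt(114) ↦ -sqrt(114), giving V_4.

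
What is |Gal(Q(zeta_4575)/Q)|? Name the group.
|Gal(Q(zeta_4575)/Q)| = phi(4575) = 2400; group ≅ (Z/4575Z)^* ≅ Z/2Z × Z/20Z × Z/60Z

The n-th cyclotomic polynomial Φ_4575(x) is the minimal polynomial of zeta_4575 over Q and has degree phi(4575) = 2400. So Q(zeta_4575) is a degree-2400 Galois extension with Galois group (Z/4575Z)^*. By CRT, (Z/4575Z)^* ≅ (Z/3Z)^* × (Z/25Z)^* × (Z/61Z)^*. Each prime-power unit group is (Z/3Z)^* ≅ Z/2Z; (Z/25Z)^* ≅ Z/20Z; (Z/61Z)^* ≅ Z/60Z. Hence Gal(Q(zeta_4575)/Q) ≅ Z/2Z × Z/20Z × Z/60Z.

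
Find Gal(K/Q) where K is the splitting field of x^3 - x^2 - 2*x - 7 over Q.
Gal(K/Q) = S_3 (symmetric group of order 6)

Compute the discriminant of x^3 + (-1)*x^2 + (-2)*x + (-7): Δ = -1567. Since Δ is not a rational square, the Galois group is not contained in A_3; it must be the full S_3 (irreducibility of the cubic rules out anything smaller).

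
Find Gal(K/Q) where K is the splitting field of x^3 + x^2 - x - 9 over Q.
Gal(K/Q) = S_3 (symmetric group of order 6)

Compute the discriminant of x^3 + (1)*x^2 + (-1)*x + (-9): Δ = -1984. Since Δ is not a rational square, the Galois group is not contained in A_3; it must be the full S_3 (irreducibility of the cubic rules out anything smaller).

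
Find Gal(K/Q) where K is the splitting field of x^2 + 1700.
Gal(K/Q) = Z/2Z (cyclic of order 2)

x^2 + 1700 is irreducible over Q since -1700 is not a rational square. The splitting field Q(sqrt(-1700)) has degree 2 over Q, and its unique nontrivial automorphism is sqrt(-1700) ↦ -sqrt(-1700). Hence Gal(Q(sqrt(-1700))/Q) = Z/2Z.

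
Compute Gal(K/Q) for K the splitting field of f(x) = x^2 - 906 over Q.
Gal(K/Q) = Z/2Z (cyclic of order 2)

x^2 - 906 is irreducible over Q since 906 is not a rational square. The splitting field Q(sqrt(906)) has degree 2 over Q, and its unique nontrivial automorphism is sqrt(906) ↦ -sqrt(906). Hence Gal(Q(sqrt(906))/Q) = Z/2Z.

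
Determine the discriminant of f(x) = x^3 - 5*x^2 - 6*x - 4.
Δ = -2828

For x^3 + a x^2 + b x + c the discriminant is Δ = 18 a b c - 4 a^3 c + a^2 b^2 - 4 b^3 - 27 c^2.
Plug a = -5, b = -6, c = -4:
  18*(-5)*(-6)*(-4) - 4*(-5)^3*(-4) + (-5)^2*(-6)^2 - 4*(-6)^3 - 27*(-4)^2
  = -2160 + (-2000) + 900 + (864) + (-432)
  = -2828.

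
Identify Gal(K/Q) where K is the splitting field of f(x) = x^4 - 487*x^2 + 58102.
Gal(K/Q) = V_4 (Klein four-group, Z/2Z × Z/2Z)

f factors as (x^2 - 278)(x^2 - 209), so the splitting field is K = Q(sqrt(278), sqrt(209)). The elements 278, 209, 58102 are all non-squares in Q, so sqrt(278) and sqrt(209) generate independent quadratic extensions. Thus [K:Q] = 4 and Gal(K/Q) is generated by the two order-2 automorphisms sqrt(278) ↦ -sqrt(278) and sqrt(209) ↦ -sqrt(209), giving V_4.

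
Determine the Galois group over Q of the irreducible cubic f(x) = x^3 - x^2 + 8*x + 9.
Gal(K/Q) = S_3 (symmetric group of order 6)

Compute the discriminant of x^3 + (-1)*x^2 + (8)*x + (9): Δ = -5431. Since Δ is not a rational square, the Galois group is not contained in A_3; it must be the full S_3 (irreducibility of the cubic rules out anything smaller).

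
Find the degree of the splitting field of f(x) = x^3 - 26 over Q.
[K:Q] = 6

x^3 - 26 has one real root r = 26^(1/3) and two complex roots r*zeta_3, r*zeta_3^2 where zeta_3 = e^(2*pi*i/3). The splitting field is Q(r, zeta_3). [Q(r):Q] = 3 and [Q(zeta_3):Q] = 2 with gcd = 1, so [Q(r, zeta_3):Q] = 3 * 2 = 6.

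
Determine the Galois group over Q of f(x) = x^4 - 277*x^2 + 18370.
Gal(K/Q) = V_4 (Klein four-group, Z/2Z × Z/2Z)

f factors as (x^2 - 110)(x^2 - 167), so the splitting field is K = Q(sqrt(110), sqrt(167)). The elements 110, 167, 18370 are all non-squares in Q, so sqrt(110) and sqrt(167) generate independent quadratic extensions. Thus [K:Q] = 4 and Gal(K/Q) is generated by the two order-2 automorphisms sqrt(110) ↦ -sqrt(110) and sqrt(167) ↦ -sqrt(167), giving V_4.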